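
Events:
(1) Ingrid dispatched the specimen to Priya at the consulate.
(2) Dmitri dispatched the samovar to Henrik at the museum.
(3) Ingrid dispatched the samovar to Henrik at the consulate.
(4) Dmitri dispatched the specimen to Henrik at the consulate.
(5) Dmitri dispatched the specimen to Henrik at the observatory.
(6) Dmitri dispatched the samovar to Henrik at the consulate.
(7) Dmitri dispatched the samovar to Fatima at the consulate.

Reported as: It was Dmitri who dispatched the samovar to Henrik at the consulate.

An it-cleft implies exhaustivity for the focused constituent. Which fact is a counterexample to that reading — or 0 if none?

Focus of the cleft: "Dmitri" (the agent). Presupposed background: the samovar as thing and Henrik as recipient and at the consulate as setting.
Exhaustivity: Dmitri is the only agent satisfying that background.
But fact (3) also has the samovar as thing and Henrik as recipient and at the consulate as setting, with agent = Ingrid — so the exhaustive reading fails.

3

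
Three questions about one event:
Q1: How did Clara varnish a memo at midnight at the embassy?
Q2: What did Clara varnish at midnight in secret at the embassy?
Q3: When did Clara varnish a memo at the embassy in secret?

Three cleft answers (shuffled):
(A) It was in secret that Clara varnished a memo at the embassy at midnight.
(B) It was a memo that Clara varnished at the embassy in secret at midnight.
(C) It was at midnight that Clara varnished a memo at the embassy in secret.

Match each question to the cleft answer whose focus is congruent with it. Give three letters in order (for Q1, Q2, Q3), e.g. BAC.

Q1 asks about the manner; cleft (A) focuses "in secret", which is the manner — so Q1 → A.
Q2 asks about the direct object; cleft (B) focuses "a memo", which is the direct object — so Q2 → B.
Q3 asks about the time; cleft (C) focuses "at midnight", which is the time — so Q3 → C.
Mapping: Q1→A, Q2→B, Q3→C.

ABC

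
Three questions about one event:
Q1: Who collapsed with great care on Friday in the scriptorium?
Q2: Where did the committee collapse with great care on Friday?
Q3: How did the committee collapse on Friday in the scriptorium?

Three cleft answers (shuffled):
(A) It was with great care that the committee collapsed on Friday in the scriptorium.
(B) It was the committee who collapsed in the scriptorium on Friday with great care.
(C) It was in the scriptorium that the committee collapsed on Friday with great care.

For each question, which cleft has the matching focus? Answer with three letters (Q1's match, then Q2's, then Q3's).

Q1 asks about the subject (agent); cleft (B) focuses "the committee", which is the subject (agent) — so Q1 → B.
Q2 asks about the location; cleft (C) focuses "in the scriptorium", which is the location — so Q2 → C.
Q3 asks about the manner; cleft (A) focuses "with great care", which is the manner — so Q3 → A.
Mapping: Q1→B, Q2→C, Q3→A.

BCA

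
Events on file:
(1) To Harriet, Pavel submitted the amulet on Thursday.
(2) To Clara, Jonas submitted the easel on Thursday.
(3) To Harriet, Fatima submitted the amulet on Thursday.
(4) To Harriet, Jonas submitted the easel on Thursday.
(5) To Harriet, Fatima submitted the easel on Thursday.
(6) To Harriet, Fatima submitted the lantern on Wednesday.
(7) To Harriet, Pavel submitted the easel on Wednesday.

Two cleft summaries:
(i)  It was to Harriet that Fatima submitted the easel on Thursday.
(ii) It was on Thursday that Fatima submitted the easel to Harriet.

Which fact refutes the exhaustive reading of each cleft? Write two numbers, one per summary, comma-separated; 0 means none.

Summary (i) focuses "Harriet" (the recipient); background Fatima as agent and the easel as thing and on Thursday as setting. No fact matches that background with a different recipient, so 0.
Summary (ii) focuses "on Thursday" (the setting); background Fatima as agent and the easel as thing and Harriet as recipient. No fact matches that background with a different setting, so 0.

0, 0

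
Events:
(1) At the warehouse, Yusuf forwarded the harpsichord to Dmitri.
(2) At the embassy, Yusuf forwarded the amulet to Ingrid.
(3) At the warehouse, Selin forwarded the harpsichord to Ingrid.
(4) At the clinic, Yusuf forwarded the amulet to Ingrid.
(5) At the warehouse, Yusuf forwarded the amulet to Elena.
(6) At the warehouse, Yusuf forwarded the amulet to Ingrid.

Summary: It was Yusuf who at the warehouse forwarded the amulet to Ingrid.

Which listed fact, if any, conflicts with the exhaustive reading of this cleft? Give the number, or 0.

Focus of the cleft: "Yusuf" (the agent). Presupposed background: same thing, recipient, setting (the amulet / Ingrid / at the warehouse).
Exhaustivity: Yusuf is the only agent satisfying that background.
Every other fact differs from the presupposition on some backgrounded slot, so none challenges the exhaustivity.

0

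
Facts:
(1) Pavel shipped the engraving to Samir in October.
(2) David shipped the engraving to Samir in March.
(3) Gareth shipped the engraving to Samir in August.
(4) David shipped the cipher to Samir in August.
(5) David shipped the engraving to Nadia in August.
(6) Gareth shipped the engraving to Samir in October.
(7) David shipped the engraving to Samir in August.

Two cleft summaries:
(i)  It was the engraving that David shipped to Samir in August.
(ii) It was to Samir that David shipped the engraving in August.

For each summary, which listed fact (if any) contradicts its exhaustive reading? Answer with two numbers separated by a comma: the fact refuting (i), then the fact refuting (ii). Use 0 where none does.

4, 5

(i): focus "the engraving". Looking for David as agent and Samir as recipient and in August as setting with some other thing — fact (4) has the cipher there. Refuted.
(ii): focus "Samir". Looking for David as agent and the engraving as thing and in August as setting with some other recipient — fact (5) has Nadia there. Refuted.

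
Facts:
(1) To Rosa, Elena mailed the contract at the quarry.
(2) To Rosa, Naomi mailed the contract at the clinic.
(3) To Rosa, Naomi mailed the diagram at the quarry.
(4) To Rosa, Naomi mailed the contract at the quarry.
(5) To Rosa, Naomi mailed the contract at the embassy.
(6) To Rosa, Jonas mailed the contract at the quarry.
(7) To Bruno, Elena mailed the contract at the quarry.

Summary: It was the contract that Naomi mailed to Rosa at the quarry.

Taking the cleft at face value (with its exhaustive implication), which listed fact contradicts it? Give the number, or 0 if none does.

3

Focus of the cleft: "the contract" (the thing). Presupposed background: same agent, recipient, setting (Naomi / Rosa / at the quarry).
The exhaustive reading says no other thing fits that background.
But fact (3) also has same agent, recipient, setting (Naomi / Rosa / at the quarry), with thing = the diagram — so the exhaustive reading fails.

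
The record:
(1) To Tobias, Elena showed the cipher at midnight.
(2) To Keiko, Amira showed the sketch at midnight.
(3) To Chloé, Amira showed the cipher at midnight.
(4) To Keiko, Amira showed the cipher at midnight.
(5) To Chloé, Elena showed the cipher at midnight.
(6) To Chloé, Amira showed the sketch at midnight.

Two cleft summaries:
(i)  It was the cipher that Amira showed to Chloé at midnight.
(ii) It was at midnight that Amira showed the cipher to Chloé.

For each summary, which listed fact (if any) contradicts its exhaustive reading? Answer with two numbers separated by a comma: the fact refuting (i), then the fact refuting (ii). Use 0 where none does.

6, 0

(i): focus "the cipher". Looking for same agent, recipient, setting (Amira / Chloé / at midnight) with some other thing — fact (6) has the sketch there. Refuted.
(ii): focus "at midnight". No fact shares same agent, thing, recipient (Amira / the cipher / Chloé) with a different setting. 0.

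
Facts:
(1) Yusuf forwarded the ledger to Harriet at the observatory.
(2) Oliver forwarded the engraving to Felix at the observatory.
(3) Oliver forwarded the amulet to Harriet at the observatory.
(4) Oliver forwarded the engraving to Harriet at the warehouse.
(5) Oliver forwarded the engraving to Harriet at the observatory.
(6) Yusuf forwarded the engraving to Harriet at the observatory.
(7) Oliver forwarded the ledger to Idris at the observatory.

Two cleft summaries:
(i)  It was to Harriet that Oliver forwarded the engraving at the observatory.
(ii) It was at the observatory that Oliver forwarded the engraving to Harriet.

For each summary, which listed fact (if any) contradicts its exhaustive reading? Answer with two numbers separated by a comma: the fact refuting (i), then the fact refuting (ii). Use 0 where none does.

(i): focus "Harriet". Looking for same agent, thing, setting (Oliver / the engraving / at the observatory) with some other recipient — fact (2) has Felix there. Refuted.
(ii): focus "at the observatory". Looking for same agent, thing, recipient (Oliver / the engraving / Harriet) with some other setting — fact (4) has at the warehouse there. Refuted.

2, 4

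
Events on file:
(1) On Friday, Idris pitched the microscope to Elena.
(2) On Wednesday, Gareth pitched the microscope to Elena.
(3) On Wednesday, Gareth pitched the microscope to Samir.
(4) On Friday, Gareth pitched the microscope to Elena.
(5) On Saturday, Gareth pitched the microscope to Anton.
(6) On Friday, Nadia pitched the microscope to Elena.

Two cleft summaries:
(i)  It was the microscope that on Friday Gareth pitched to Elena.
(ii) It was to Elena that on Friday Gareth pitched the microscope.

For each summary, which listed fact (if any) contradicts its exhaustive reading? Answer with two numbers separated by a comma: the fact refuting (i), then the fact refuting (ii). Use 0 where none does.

(i): focus "the microscope". No fact shares agent = Gareth, recipient = Elena, setting = on Friday with a different thing. 0.
(ii): focus "Elena". No fact shares agent = Gareth, thing = the microscope, setting = on Friday with a different recipient. 0.

0, 0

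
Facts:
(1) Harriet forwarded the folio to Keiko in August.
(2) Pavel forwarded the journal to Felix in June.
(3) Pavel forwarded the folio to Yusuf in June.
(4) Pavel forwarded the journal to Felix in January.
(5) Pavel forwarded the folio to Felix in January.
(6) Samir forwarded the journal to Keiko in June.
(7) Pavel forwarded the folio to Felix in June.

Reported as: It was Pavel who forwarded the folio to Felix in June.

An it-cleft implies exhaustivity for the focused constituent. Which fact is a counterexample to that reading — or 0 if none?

0

The cleft puts "Pavel" in focus and presupposes the open proposition with thing = the folio, recipient = Felix, setting = in June.
Exhaustivity: Pavel is the only agent satisfying that background.
No listed fact matches the background with a different agent. Exhaustivity holds.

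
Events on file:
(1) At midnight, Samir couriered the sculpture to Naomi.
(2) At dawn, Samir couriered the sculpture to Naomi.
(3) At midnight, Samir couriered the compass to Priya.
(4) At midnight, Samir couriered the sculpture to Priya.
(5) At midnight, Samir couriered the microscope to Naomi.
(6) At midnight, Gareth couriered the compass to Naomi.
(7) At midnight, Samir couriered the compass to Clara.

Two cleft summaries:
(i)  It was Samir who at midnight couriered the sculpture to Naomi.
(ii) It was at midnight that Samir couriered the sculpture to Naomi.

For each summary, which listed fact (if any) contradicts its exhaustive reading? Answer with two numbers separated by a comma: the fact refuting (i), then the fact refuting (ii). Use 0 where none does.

0, 2

(i): focus "Samir". No fact shares the sculpture as thing and Naomi as recipient and at midnight as setting with a different agent. 0.
(ii): focus "at midnight". Looking for Samir as agent and the sculpture as thing and Naomi as recipient with some other setting — fact (2) has at dawn there. Refuted.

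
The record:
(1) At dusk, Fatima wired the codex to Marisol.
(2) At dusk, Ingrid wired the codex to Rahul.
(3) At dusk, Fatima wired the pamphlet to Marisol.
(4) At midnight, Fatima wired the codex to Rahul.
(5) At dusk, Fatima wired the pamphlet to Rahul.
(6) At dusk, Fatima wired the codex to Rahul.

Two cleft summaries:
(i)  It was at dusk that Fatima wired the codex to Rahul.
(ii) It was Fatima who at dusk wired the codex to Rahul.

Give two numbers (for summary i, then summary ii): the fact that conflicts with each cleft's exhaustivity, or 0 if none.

4, 2

Summary (i) focuses "at dusk" (the setting); background agent = Fatima, thing = the codex, recipient = Rahul. Fact (4) matches that background with setting = at midnight — refutes (i).
Summary (ii) focuses "Fatima" (the agent); background thing = the codex, recipient = Rahul, setting = at dusk. Fact (2) matches that background with agent = Ingrid — refutes (ii).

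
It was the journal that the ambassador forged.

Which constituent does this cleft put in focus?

the journal

In an it-cleft "It was X that/who ...", the clefted constituent X is the focus; the that/who-clause expresses the presupposed open proposition.
Here the focus is "the journal". The backgrounded (presupposed) material includes "the ambassador".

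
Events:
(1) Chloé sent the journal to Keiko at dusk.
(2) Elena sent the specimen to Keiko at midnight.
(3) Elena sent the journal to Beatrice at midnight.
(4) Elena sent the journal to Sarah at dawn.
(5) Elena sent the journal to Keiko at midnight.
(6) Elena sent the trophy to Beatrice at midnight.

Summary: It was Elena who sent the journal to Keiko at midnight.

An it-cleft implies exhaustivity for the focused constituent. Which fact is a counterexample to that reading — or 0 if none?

Focus of the cleft: "Elena" (the agent). Presupposed background: same thing, recipient, setting (the journal / Keiko / at midnight).
Exhaustivity: Elena is the only agent satisfying that background.
No listed fact matches the background with a different agent. Exhaustivity holds.

0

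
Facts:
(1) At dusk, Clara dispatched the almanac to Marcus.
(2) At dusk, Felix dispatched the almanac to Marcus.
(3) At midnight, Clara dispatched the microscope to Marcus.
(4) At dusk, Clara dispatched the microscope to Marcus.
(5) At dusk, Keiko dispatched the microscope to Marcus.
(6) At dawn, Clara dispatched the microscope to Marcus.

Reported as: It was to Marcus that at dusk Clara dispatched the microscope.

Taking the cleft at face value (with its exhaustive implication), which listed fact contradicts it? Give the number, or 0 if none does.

Focus of the cleft: "Marcus" (the recipient). Presupposed background: agent = Clara, thing = the microscope, setting = at dusk.
Exhaustivity: Marcus is the only recipient satisfying that background.
Every other fact differs from the presupposition on some backgrounded slot, so none challenges the exhaustivity.

0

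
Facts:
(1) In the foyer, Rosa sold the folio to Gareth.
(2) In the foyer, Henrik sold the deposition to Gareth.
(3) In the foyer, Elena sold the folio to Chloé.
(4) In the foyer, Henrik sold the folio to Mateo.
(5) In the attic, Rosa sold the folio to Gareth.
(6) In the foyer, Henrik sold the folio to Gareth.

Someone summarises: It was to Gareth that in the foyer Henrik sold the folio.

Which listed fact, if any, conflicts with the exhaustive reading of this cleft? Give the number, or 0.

The cleft puts "Gareth" in focus and presupposes the open proposition with Henrik as agent and the folio as thing and in the foyer as setting.
Exhaustivity: Gareth is the only recipient satisfying that background.
Fact (4) shares the background but with recipient = Mateo; exhaustivity is violated.

4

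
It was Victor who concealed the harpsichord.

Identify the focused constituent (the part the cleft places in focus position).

Victor

In an it-cleft "It was X that/who ...", the clefted constituent X is the focus; the that/who-clause expresses the presupposed open proposition.
Here the focus is "Victor". The backgrounded (presupposed) material includes "the harpsichord".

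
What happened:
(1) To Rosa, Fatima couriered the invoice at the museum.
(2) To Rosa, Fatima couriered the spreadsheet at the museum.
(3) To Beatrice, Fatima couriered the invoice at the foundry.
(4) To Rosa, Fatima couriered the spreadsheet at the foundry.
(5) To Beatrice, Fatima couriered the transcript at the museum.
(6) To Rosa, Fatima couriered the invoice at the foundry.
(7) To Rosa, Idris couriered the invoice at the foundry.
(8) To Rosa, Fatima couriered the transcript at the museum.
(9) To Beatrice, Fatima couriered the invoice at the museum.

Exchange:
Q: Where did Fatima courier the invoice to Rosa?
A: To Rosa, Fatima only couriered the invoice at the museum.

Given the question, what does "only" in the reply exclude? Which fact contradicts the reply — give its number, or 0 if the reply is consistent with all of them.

Answering "Where did ...?" puts focus on the setting — here, "at the museum".
So "only" ranges over settings; the rest (Fatima as agent and the invoice as thing and Rosa as recipient) is presupposed.
Fact (6) keeps Fatima as agent and the invoice as thing and Rosa as recipient but has setting = at the foundry; that refutes the reply.
(Fact (9) would refute a reading with focus on the recipient — but that is not what the question asks.)

6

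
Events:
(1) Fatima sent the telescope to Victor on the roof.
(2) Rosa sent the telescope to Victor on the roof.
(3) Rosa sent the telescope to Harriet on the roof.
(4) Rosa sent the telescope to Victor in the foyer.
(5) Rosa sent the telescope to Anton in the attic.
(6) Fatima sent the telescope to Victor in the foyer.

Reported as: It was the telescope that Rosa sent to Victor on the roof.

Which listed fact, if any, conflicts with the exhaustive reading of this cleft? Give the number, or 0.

Focus of the cleft: "the telescope" (the thing). Presupposed background: same agent, recipient, setting (Rosa / Victor / on the roof).
The exhaustive reading says no other thing fits that background.
No listed fact matches the background with a different thing. Exhaustivity holds.

0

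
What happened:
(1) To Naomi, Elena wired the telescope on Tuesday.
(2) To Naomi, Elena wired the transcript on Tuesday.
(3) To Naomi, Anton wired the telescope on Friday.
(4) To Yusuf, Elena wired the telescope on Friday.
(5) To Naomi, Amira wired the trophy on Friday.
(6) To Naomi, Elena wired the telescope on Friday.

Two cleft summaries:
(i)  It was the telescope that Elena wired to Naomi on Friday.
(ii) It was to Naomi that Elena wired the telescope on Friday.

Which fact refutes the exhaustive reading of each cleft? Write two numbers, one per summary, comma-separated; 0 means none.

0, 4

(i): focus "the telescope". No fact shares agent = Elena, recipient = Naomi, setting = on Friday with a different thing. 0.
(ii): focus "Naomi". Looking for agent = Elena, thing = the telescope, setting = on Friday with some other recipient — fact (4) has Yusuf there. Refuted.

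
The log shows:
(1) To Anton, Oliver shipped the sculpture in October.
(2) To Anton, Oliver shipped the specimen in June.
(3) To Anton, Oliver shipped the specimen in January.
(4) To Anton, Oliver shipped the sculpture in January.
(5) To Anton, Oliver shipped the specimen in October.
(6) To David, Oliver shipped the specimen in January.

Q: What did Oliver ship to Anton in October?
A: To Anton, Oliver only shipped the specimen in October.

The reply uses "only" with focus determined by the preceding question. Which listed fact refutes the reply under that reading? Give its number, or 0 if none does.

1

Answering "What did ...?" puts focus on the thing — here, "the specimen".
So "only" ranges over things; the rest (Oliver as agent and Anton as recipient and in October as setting) is presupposed.
Fact (1) shares the background with a different thing (the sculpture) — counterexample.
(Fact (2) would refute a reading with focus on the setting — but that is not what the question asks.)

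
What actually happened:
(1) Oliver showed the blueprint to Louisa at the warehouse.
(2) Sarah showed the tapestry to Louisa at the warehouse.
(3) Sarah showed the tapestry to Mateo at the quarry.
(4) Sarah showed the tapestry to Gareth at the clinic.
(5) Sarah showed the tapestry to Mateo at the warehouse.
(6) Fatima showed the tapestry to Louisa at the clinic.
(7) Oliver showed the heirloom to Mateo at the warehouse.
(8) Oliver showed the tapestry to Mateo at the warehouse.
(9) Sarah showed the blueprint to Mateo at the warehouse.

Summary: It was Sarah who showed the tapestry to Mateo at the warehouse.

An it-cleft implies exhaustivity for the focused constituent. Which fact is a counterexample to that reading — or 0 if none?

The cleft puts "Sarah" in focus and presupposes the open proposition with thing = the tapestry, recipient = Mateo, setting = at the warehouse.
The exhaustive reading says no other agent fits that background.
Fact (8) shares the background but with agent = Oliver; exhaustivity is violated.

8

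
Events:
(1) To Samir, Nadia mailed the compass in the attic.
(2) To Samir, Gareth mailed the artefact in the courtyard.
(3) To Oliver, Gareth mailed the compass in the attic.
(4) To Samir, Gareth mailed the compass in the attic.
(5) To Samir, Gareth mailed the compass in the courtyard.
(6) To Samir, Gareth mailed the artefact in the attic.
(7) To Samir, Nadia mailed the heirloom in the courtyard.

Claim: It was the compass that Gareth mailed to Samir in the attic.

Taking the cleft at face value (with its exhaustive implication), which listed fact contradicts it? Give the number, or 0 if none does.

The cleft puts "the compass" in focus and presupposes the open proposition with same agent, recipient, setting (Gareth / Samir / in the attic).
The exhaustive reading says no other thing fits that background.
Fact (6) shares the background but with thing = the artefact; exhaustivity is violated.

6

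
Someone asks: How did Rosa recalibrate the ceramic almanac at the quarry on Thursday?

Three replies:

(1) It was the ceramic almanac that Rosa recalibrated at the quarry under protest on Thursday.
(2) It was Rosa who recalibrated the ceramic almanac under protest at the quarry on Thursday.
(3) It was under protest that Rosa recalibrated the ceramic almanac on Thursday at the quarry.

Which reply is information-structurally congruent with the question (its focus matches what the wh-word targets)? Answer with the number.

The question word "how" targets the manner.
Option (1) clefts "the ceramic almanac" — the direct object, not what was asked.
Option (2) clefts "Rosa" — the subject (agent), not what was asked.
Option (3) clefts "under protest" — that matches what the question asks about.
So the congruent reply is (3).

3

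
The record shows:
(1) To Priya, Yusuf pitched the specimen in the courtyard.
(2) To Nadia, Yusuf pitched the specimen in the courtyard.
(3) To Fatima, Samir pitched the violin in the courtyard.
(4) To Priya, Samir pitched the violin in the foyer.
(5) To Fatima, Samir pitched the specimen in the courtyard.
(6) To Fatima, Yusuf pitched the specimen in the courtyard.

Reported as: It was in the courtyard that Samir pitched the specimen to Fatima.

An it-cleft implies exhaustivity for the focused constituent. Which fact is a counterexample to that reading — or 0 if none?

Focus of the cleft: "in the courtyard" (the setting). Presupposed background: same agent, thing, recipient (Samir / the specimen / Fatima).
The exhaustive reading says no other setting fits that background.
No listed fact matches the background with a different setting. Exhaustivity holds.

0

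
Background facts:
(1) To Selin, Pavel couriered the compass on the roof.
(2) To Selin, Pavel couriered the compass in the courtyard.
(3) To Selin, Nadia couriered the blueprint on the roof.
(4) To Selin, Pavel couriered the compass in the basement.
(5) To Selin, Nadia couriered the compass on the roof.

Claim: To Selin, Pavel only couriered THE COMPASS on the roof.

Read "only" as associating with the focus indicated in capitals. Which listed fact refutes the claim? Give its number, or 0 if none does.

0

The capitals mark "the compass" as focus. So "only" rules out other things, with the rest (Pavel as agent and Selin as recipient and on the roof as setting) as background.
Every other fact changes something in the background, not just the thing. Nothing refutes the claim.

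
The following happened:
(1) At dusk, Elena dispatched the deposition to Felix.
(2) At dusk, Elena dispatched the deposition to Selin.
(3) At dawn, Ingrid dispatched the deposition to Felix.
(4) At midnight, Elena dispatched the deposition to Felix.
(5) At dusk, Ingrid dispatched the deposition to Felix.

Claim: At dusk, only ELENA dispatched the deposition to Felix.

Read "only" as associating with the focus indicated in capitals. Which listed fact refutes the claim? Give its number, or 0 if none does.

Focus (in capitals) is "Elena" — the agent. "Only" excludes alternative agents while holding fixed thing = the deposition, recipient = Felix, setting = at dusk.
Fact (5) matches on thing = the deposition, recipient = Felix, setting = at dusk, but has agent = Ingrid instead. That refutes the claim.

5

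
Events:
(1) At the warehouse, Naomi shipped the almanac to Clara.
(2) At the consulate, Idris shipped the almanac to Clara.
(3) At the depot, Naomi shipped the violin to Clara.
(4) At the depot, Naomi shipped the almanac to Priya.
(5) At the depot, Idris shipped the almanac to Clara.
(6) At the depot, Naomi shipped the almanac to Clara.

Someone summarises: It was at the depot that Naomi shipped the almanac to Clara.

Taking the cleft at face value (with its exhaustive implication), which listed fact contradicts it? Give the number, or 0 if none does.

1

Focus of the cleft: "at the depot" (the setting). Presupposed background: Naomi as agent and the almanac as thing and Clara as recipient.
Exhaustivity: at the depot is the only setting satisfying that background.
But fact (1) also has Naomi as agent and the almanac as thing and Clara as recipient, with setting = at the warehouse — so the exhaustive reading fails.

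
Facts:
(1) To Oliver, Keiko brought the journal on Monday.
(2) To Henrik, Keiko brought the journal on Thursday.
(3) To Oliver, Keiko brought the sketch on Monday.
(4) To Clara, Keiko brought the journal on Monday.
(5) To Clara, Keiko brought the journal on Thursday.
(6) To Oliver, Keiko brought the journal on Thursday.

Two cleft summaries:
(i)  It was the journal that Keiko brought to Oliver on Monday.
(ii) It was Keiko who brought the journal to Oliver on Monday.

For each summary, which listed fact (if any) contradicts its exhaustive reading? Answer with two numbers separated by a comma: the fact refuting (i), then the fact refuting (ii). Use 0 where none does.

3, 0

Summary (i) focuses "the journal" (the thing); background agent = Keiko, recipient = Oliver, setting = on Monday. Fact (3) matches that background with thing = the sketch — refutes (i).
Summary (ii) focuses "Keiko" (the agent); background thing = the journal, recipient = Oliver, setting = on Monday. No fact matches that background with a different agent, so 0.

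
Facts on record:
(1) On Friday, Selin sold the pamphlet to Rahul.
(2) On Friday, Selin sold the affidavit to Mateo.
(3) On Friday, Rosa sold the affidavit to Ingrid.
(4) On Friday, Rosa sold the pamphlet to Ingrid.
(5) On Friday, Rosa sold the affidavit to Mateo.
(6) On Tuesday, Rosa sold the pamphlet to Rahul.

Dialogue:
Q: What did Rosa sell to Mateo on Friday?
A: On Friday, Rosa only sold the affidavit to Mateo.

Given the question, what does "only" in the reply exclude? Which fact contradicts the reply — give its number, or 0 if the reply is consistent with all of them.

The question "What did ...?" targets the thing, so in the reply the focus falls on "the affidavit".
So "only" ranges over things; the rest (Rosa as agent and Mateo as recipient and on Friday as setting) is presupposed.
No fact keeps Rosa as agent and Mateo as recipient and on Friday as setting while changing the thing; every other fact differs on something backgrounded. The reply stands.
(Fact (3) would refute a reading with focus on the recipient — but that is not what the question asks.)

0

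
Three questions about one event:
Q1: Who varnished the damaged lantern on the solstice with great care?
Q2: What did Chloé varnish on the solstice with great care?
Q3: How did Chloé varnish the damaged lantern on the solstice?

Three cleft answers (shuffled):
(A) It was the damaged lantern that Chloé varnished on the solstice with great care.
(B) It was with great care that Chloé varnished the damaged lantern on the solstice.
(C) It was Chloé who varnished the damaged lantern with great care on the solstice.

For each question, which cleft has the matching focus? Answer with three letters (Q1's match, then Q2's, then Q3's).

Q1 asks about the subject (agent); cleft (C) focuses "Chloé", which is the subject (agent) — so Q1 → C.
Q2 asks about the direct object; cleft (A) focuses "the damaged lantern", which is the direct object — so Q2 → A.
Q3 asks about the manner; cleft (B) focuses "with great care", which is the manner — so Q3 → B.
Mapping: Q1→C, Q2→A, Q3→B.

CAB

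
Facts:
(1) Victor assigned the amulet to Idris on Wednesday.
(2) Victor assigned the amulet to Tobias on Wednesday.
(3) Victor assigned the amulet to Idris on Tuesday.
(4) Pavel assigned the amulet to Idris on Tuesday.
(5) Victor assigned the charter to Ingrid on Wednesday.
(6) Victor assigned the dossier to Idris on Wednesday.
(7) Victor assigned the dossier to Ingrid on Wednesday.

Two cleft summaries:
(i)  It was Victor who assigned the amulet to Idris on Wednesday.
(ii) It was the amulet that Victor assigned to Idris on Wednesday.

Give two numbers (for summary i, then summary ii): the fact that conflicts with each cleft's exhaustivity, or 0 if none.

Summary (i) focuses "Victor" (the agent); background same thing, recipient, setting (the amulet / Idris / on Wednesday). No fact matches that background with a different agent, so 0.
Summary (ii) focuses "the amulet" (the thing); background same agent, recipient, setting (Victor / Idris / on Wednesday). Fact (6) matches that background with thing = the dossier — refutes (ii).

0, 6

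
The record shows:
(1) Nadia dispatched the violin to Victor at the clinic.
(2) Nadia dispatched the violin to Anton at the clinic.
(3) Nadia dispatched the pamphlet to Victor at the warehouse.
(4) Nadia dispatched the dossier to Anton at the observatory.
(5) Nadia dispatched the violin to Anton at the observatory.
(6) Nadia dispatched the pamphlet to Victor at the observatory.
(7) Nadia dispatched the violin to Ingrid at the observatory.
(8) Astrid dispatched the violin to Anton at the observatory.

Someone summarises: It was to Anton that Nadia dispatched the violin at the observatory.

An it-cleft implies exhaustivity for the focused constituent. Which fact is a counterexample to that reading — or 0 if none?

Focus of the cleft: "Anton" (the recipient). Presupposed background: Nadia as agent and the violin as thing and at the observatory as setting.
The exhaustive reading says no other recipient fits that background.
But fact (7) also has Nadia as agent and the violin as thing and at the observatory as setting, with recipient = Ingrid — so the exhaustive reading fails.

7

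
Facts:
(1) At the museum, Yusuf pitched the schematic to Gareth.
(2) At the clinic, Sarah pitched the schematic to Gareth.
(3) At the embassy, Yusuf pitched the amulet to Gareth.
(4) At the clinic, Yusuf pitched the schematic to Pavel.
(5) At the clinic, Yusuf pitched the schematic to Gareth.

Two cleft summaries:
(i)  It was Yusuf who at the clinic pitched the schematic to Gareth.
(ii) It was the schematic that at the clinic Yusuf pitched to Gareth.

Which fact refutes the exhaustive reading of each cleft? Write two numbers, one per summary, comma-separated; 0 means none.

2, 0

Summary (i) focuses "Yusuf" (the agent); background the schematic as thing and Gareth as recipient and at the clinic as setting. Fact (2) matches that background with agent = Sarah — refutes (i).
Summary (ii) focuses "the schematic" (the thing); background Yusuf as agent and Gareth as recipient and at the clinic as setting. No fact matches that background with a different thing, so 0.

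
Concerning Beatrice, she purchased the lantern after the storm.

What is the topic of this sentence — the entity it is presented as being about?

The construction explicitly marks "Beatrice" as what the sentence is about — the topic.
The remainder of the clause is the comment (what is said about the topic).

Beatrice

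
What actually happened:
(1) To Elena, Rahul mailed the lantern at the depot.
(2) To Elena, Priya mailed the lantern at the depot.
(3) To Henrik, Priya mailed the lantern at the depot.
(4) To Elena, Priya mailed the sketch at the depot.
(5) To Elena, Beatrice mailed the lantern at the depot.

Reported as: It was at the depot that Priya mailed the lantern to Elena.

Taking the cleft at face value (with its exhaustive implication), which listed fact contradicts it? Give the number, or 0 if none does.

0

Focus of the cleft: "at the depot" (the setting). Presupposed background: agent = Priya, thing = the lantern, recipient = Elena.
Exhaustivity: at the depot is the only setting satisfying that background.
No listed fact matches the background with a different setting. Exhaustivity holds.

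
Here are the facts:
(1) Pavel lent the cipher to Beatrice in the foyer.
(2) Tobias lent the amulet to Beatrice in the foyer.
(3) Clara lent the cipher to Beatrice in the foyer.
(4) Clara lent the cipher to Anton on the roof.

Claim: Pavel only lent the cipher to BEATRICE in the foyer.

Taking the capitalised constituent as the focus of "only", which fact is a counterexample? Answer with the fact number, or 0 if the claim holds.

Focus (in capitals) is "Beatrice" — the recipient. "Only" excludes alternative recipients while holding fixed Pavel as agent and the cipher as thing and in the foyer as setting.
No fact matches Pavel as agent and the cipher as thing and in the foyer as setting with a different recipient — every other fact differs on at least one backgrounded slot. So no fact refutes it.

0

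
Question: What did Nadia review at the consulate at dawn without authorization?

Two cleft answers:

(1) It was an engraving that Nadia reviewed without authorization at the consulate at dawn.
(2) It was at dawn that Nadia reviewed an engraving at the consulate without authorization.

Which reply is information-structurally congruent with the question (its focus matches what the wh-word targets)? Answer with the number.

1

The question word "what" targets the direct object.
Option (1) clefts "an engraving" — that matches what the question asks about.
Option (2) clefts "at dawn" — the time, not what was asked.
So the congruent reply is (1).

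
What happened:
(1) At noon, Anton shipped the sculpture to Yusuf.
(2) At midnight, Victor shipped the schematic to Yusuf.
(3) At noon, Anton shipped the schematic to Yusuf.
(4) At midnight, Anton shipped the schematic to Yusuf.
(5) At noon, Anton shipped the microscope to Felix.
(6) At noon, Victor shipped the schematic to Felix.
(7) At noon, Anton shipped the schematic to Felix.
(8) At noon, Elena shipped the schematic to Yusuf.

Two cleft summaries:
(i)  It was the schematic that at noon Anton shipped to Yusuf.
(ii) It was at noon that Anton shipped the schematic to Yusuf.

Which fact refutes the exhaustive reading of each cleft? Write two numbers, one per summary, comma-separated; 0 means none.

1, 4

Summary (i) focuses "the schematic" (the thing); background Anton as agent and Yusuf as recipient and at noon as setting. Fact (1) matches that background with thing = the sculpture — refutes (i).
Summary (ii) focuses "at noon" (the setting); background Anton as agent and the schematic as thing and Yusuf as recipient. Fact (4) matches that background with setting = at midnight — refutes (ii).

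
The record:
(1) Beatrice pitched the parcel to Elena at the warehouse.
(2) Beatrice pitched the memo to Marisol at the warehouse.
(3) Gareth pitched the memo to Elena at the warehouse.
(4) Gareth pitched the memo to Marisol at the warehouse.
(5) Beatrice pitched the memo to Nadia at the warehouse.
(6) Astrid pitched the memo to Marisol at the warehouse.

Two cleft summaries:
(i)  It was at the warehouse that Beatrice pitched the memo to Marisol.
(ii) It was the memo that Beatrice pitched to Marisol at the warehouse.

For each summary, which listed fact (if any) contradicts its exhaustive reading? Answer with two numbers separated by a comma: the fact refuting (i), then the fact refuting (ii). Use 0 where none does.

Summary (i) focuses "at the warehouse" (the setting); background agent = Beatrice, thing = the memo, recipient = Marisol. No fact matches that background with a different setting, so 0.
Summary (ii) focuses "the memo" (the thing); background agent = Beatrice, recipient = Marisol, setting = at the warehouse. No fact matches that background with a different thing, so 0.

0, 0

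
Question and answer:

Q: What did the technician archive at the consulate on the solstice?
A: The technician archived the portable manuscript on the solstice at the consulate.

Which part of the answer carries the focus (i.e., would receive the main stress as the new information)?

the portable manuscript

The wh-word "what" asks about the direct object.
In the answer, "the technician", "on the solstice" and "at the consulate" are given — repeated from the question.
The constituent filling the direct object gap is "the portable manuscript"; that is the focus and would carry nuclear stress.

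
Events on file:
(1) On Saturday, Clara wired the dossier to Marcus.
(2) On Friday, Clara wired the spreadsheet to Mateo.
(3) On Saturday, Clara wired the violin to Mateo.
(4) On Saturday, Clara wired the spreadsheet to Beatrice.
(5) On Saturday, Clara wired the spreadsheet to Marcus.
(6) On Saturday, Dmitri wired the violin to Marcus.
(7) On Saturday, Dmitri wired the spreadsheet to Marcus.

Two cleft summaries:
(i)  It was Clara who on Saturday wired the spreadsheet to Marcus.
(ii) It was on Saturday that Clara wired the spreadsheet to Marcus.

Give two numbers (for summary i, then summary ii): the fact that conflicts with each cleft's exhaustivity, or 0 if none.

7, 0

(i): focus "Clara". Looking for the spreadsheet as thing and Marcus as recipient and on Saturday as setting with some other agent — fact (7) has Dmitri there. Refuted.
(ii): focus "on Saturday". No fact shares Clara as agent and the spreadsheet as thing and Marcus as recipient with a different setting. 0.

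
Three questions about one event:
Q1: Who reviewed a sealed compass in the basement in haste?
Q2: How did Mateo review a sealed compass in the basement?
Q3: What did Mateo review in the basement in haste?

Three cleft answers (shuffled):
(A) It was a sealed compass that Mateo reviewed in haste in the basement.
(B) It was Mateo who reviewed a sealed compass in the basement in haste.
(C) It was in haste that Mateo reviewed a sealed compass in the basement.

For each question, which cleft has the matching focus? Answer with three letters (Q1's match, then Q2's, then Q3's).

Q1 asks about the subject (agent); cleft (B) focuses "Mateo", which is the subject (agent) — so Q1 → B.
Q2 asks about the manner; cleft (C) focuses "in haste", which is the manner — so Q2 → C.
Q3 asks about the direct object; cleft (A) focuses "a sealed compass", which is the direct object — so Q3 → A.
Mapping: Q1→B, Q2→C, Q3→A.

BCA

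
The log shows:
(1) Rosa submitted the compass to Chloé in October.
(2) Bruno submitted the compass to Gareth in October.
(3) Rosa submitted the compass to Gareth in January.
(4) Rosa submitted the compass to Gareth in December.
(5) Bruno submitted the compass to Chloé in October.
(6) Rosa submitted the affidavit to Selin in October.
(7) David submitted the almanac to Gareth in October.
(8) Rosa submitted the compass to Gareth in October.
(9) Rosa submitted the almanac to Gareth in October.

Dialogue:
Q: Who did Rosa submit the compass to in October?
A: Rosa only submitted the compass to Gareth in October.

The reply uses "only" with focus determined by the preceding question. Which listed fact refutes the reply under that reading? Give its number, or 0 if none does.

1

The question "Who did ... to ...?" targets the recipient, so in the reply the focus falls on "Gareth".
"Only" then excludes alternative recipients while the background — Rosa as agent and the compass as thing and in October as setting — is held fixed.
Fact (1) shares the background with a different recipient (Chloé) — counterexample.
(Fact (3) would refute a reading with focus on the setting — but that is not what the question asks.)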